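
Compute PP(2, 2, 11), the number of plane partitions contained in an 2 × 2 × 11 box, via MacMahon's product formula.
PP(2, 2, 11) = 2366

Evaluate the triple product over i = 1..2, j = 1..2, k = 1..11. The factors are (2/1) · (3/2) · (4/3) · (5/4) · (6/5) · (7/6) · (8/7) · (9/8) · … (44 factors total). The numerators and denominators telescope so the product is an integer; carrying out the multiplication exactly gives PP(2, 2, 11) = 2366.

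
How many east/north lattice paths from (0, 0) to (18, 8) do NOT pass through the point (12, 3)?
Number of paths = 1352065

Total paths from (0, 0) to (18, 8): C(26, 18) = 1562275. Paths through (12, 3): (paths (0, 0) → (12, 3)) × (paths (12, 3) → (18, 8)) = C(15, 12) · C(11, 6) = 455 · 462 = 210210. Avoidance count = 1562275 − 210210 = 1352065.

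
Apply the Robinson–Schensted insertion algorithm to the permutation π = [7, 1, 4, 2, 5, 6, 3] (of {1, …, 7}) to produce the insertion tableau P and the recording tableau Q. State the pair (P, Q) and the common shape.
P = [1, 2, 3, 6] / [4, 5] / [7];  Q = [1, 3, 5, 6] / [2, 7] / [4];  common shape = (4, 2, 1)

Row-insert the values π_1, π_2, … into P one at a time, bumping the leftmost entry strictly greater than the inserted value down to the next row. The recording tableau Q records, in position (i, j), the step at which that cell was added to P.
  Insert 7 (step 1): P = [7];  Q = [1]
  Insert 1 (step 2): P = [1] / [7];  Q = [1] / [2]
  Insert 4 (step 3): P = [1, 4] / [7];  Q = [1, 3] / [2]
  Insert 2 (step 4): P = [1, 2] / [4] / [7];  Q = [1, 3] / [2] / [4]
  Insert 5 (step 5): P = [1, 2, 5] / [4] / [7];  Q = [1, 3, 5] / [2] / [4]
  Insert 6 (step 6): P = [1, 2, 5, 6] / [4] / [7];  Q = [1, 3, 5, 6] / [2] / [4]
  Insert 3 (step 7): P = [1, 2, 3, 6] / [4, 5] / [7];  Q = [1, 3, 5, 6] / [2, 7] / [4]
Final shape: (4, 2, 1).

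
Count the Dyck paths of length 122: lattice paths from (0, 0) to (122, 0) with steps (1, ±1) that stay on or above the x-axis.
C_61 = 6182127958584855650487080847216336

These Dyck paths are counted by the Catalan number C_n = (1/(n + 1)) · C(2n, n). For n = 61: C_61 = (1/62) · C(122, 61) = 383291933432261050330199012527412832/62 = 6182127958584855650487080847216336.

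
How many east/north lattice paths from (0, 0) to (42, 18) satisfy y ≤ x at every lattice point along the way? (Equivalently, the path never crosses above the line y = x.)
Number of paths = 537807887058750

By the reflection principle (André's argument), the number of monotone paths to (42, 18) with n ≤ m that never go above y = x is C(60, 42) − C(60, 43) = 925029565741050 − 387221678682300 = 537807887058750.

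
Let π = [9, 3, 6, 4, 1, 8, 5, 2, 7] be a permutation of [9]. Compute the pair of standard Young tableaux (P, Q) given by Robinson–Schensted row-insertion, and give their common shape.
P = [1, 2, 5, 7] / [3, 4] / [6, 8] / [9];  Q = [1, 3, 6, 9] / [2, 7] / [4, 8] / [5];  common shape = (4, 2, 2, 1)

Row-insert the values π_1, π_2, … into P one at a time, bumping the leftmost entry strictly greater than the inserted value down to the next row. The recording tableau Q records, in position (i, j), the step at which that cell was added to P.
  Insert 9 (step 1): P = [9];  Q = [1]
  Insert 3 (step 2): P = [3] / [9];  Q = [1] / [2]
  Insert 6 (step 3): P = [3, 6] / [9];  Q = [1, 3] / [2]
  Insert 4 (step 4): P = [3, 4] / [6] / [9];  Q = [1, 3] / [2] / [4]
  Insert 1 (step 5): P = [1, 4] / [3] / [6] / [9];  Q = [1, 3] / [2] / [4] / [5]
  Insert 8 (step 6): P = [1, 4, 8] / [3] / [6] / [9];  Q = [1, 3, 6] / [2] / [4] / [5]
  Insert 5 (step 7): P = [1, 4, 5] / [3, 8] / [6] / [9];  Q = [1, 3, 6] / [2, 7] / [4] / [5]
  Insert 2 (step 8): P = [1, 2, 5] / [3, 4] / [6, 8] / [9];  Q = [1, 3, 6] / [2, 7] / [4, 8] / [5]
  Insert 7 (step 9): P = [1, 2, 5, 7] / [3, 4] / [6, 8] / [9];  Q = [1, 3, 6, 9] / [2, 7] / [4, 8] / [5]
Final shape: (4, 2, 2, 1).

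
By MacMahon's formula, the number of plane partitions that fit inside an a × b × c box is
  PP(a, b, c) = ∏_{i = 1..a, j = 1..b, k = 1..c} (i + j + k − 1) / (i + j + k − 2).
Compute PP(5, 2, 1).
PP(5, 2, 1) = 21

Evaluate the triple product over i = 1..5, j = 1..2, k = 1..1. The factors are (2/1) · (3/2) · (3/2) · (4/3) · (4/3) · (5/4) · (5/4) · (6/5) · … (10 factors total). The numerators and denominators telescope so the product is an integer; carrying out the multiplication exactly gives PP(5, 2, 1) = 21.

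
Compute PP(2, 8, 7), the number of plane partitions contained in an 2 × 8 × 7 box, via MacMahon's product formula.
PP(2, 8, 7) = 9202050

Evaluate the triple product over i = 1..2, j = 1..8, k = 1..7. The factors are (2/1) · (3/2) · (4/3) · (5/4) · (6/5) · (7/6) · (8/7) · (3/2) · … (112 factors total). The numerators and denominators telescope so the product is an integer; carrying out the multiplication exactly gives PP(2, 8, 7) = 9202050.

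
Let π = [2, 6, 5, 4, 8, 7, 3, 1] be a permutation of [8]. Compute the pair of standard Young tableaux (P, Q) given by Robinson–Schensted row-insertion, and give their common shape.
P = [1, 3, 7] / [2, 8] / [4] / [5] / [6];  Q = [1, 2, 5] / [3, 6] / [4] / [7] / [8];  common shape = (3, 2, 1, 1, 1)

Row-insert the values π_1, π_2, … into P one at a time, bumping the leftmost entry strictly greater than the inserted value down to the next row. The recording tableau Q records, in position (i, j), the step at which that cell was added to P.
  Insert 2 (step 1): P = [2];  Q = [1]
  Insert 6 (step 2): P = [2, 6];  Q = [1, 2]
  Insert 5 (step 3): P = [2, 5] / [6];  Q = [1, 2] / [3]
  Insert 4 (step 4): P = [2, 4] / [5] / [6];  Q = [1, 2] / [3] / [4]
  Insert 8 (step 5): P = [2, 4, 8] / [5] / [6];  Q = [1, 2, 5] / [3] / [4]
  Insert 7 (step 6): P = [2, 4, 7] / [5, 8] / [6];  Q = [1, 2, 5] / [3, 6] / [4]
  Insert 3 (step 7): P = [2, 3, 7] / [4, 8] / [5] / [6];  Q = [1, 2, 5] / [3, 6] / [4] / [7]
  Insert 1 (step 8): P = [1, 3, 7] / [2, 8] / [4] / [5] / [6];  Q = [1, 2, 5] / [3, 6] / [4] / [7] / [8]
Final shape: (3, 2, 1, 1, 1).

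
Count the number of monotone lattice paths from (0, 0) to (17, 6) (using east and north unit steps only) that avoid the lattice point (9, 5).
Number of paths = 82929

Total paths from (0, 0) to (17, 6): C(23, 17) = 100947. Paths through (9, 5): (paths (0, 0) → (9, 5)) × (paths (9, 5) → (17, 6)) = C(14, 9) · C(9, 8) = 2002 · 9 = 18018. Avoidance count = 100947 − 18018 = 82929.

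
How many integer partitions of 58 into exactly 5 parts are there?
p(58, 5 parts) = 4616

Partitions of n into exactly k parts are in bijection with partitions of n − k into at most k parts (subtract 1 from each part). So p(58, exactly 5) = p(53, parts ≤ 5). Computing via the recurrence p(m, j) = p(m, j−1) + p(m−j, j) gives 4616.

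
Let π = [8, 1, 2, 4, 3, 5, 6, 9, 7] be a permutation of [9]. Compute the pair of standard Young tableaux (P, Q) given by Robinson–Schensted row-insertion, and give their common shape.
P = [1, 2, 3, 5, 6, 7] / [4, 9] / [8];  Q = [1, 3, 4, 6, 7, 8] / [2, 9] / [5];  common shape = (6, 2, 1)

Row-insert the values π_1, π_2, … into P one at a time, bumping the leftmost entry strictly greater than the inserted value down to the next row. The recording tableau Q records, in position (i, j), the step at which that cell was added to P.
  Insert 8 (step 1): P = [8];  Q = [1]
  Insert 1 (step 2): P = [1] / [8];  Q = [1] / [2]
  Insert 2 (step 3): P = [1, 2] / [8];  Q = [1, 3] / [2]
  Insert 4 (step 4): P = [1, 2, 4] / [8];  Q = [1, 3, 4] / [2]
  Insert 3 (step 5): P = [1, 2, 3] / [4] / [8];  Q = [1, 3, 4] / [2] / [5]
  Insert 5 (step 6): P = [1, 2, 3, 5] / [4] / [8];  Q = [1, 3, 4, 6] / [2] / [5]
  Insert 6 (step 7): P = [1, 2, 3, 5, 6] / [4] / [8];  Q = [1, 3, 4, 6, 7] / [2] / [5]
  Insert 9 (step 8): P = [1, 2, 3, 5, 6, 9] / [4] / [8];  Q = [1, 3, 4, 6, 7, 8] / [2] / [5]
  Insert 7 (step 9): P = [1, 2, 3, 5, 6, 7] / [4, 9] / [8];  Q = [1, 3, 4, 6, 7, 8] / [2, 9] / [5]
Final shape: (6, 2, 1).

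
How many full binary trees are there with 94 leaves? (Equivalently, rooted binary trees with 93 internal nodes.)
C_93 = 60960876535340415751462563580829648891969728907438000

These full binary trees are counted by the Catalan number C_n = (1/(n + 1)) · C(2n, n). For n = 93: C_93 = (1/94) · C(186, 93) = 5730322394321999080637480976597986995845154517299172000/94 = 60960876535340415751462563580829648891969728907438000.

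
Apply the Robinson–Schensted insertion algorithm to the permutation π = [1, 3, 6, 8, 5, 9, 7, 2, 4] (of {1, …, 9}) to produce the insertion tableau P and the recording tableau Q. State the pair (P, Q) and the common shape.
P = [1, 2, 4, 7, 9] / [3, 5] / [6, 8];  Q = [1, 2, 3, 4, 6] / [5, 7] / [8, 9];  common shape = (5, 2, 2)

Row-insert the values π_1, π_2, … into P one at a time, bumping the leftmost entry strictly greater than the inserted value down to the next row. The recording tableau Q records, in position (i, j), the step at which that cell was added to P.
  Insert 1 (step 1): P = [1];  Q = [1]
  Insert 3 (step 2): P = [1, 3];  Q = [1, 2]
  Insert 6 (step 3): P = [1, 3, 6];  Q = [1, 2, 3]
  Insert 8 (step 4): P = [1, 3, 6, 8];  Q = [1, 2, 3, 4]
  Insert 5 (step 5): P = [1, 3, 5, 8] / [6];  Q = [1, 2, 3, 4] / [5]
  Insert 9 (step 6): P = [1, 3, 5, 8, 9] / [6];  Q = [1, 2, 3, 4, 6] / [5]
  Insert 7 (step 7): P = [1, 3, 5, 7, 9] / [6, 8];  Q = [1, 2, 3, 4, 6] / [5, 7]
  Insert 2 (step 8): P = [1, 2, 5, 7, 9] / [3, 8] / [6];  Q = [1, 2, 3, 4, 6] / [5, 7] / [8]
  Insert 4 (step 9): P = [1, 2, 4, 7, 9] / [3, 5] / [6, 8];  Q = [1, 2, 3, 4, 6] / [5, 7] / [8, 9]
Final shape: (5, 2, 2).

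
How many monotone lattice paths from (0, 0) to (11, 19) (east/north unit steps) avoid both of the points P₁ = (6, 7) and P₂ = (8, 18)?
Number of paths = 38294984

Inclusion–exclusion. Total paths: C(30, 11) = 54627300. Through P₁: C(13, 6)·C(17, 5) = 10618608. Through P₂: C(26, 8)·C(4, 3) = 6249100. Since P₁ is strictly southwest of P₂, a monotone path through both must visit P₁ then P₂; paths through both = C(13, 6)·C(13, 2)·C(4, 3) = 535392. Avoid both = 54627300 − 10618608 − 6249100 + 535392 = 38294984.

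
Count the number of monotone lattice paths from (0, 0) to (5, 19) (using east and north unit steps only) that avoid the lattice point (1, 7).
Number of paths = 27944

Total paths from (0, 0) to (5, 19): C(24, 5) = 42504. Paths through (1, 7): (paths (0, 0) → (1, 7)) × (paths (1, 7) → (5, 19)) = C(8, 1) · C(16, 4) = 8 · 1820 = 14560. Avoidance count = 42504 − 14560 = 27944.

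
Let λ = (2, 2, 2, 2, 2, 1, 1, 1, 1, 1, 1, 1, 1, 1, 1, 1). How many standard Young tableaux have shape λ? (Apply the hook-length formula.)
# SYT of shape (2, 2, 2, 2, 2, 1, 1, 1, 1, 1, 1, 1, 1, 1, 1, 1) = 14364

Hook-length formula: f^λ = n! / Π hook(c), product over all cells c of the Young diagram. For λ = (2, 2, 2, 2, 2, 1, 1, 1, 1, 1, 1, 1, 1, 1, 1, 1), n = 21 boxes. Hook lengths by row (left-to-right, top-to-bottom): [17, 5]; [16, 4]; [15, 3]; [14, 2]; [13, 1]; [11]; [10]; [9]; [8]; [7]; [6]; [5]; [4]; [3]; [2]; [1]. Product of hooks = 3556874280960000. So f^λ = 21! / 3556874280960000 = 51090942171709440000 / 3556874280960000 = 14364.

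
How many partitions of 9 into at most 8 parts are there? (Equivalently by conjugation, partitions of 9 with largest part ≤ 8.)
p(9, parts ≤ 8) = 29

Partitions of 9 with all parts ≤ 8: 8+1, 7+2, 7+1+1, 6+3, 6+2+1, 6+1+1+1, 5+4, 5+3+1, 5+2+2, 5+2+1+1, 5+1+1+1+1, 4+4+1, 4+3+2, 4+3+1+1, 4+2+2+1, 4+2+1+1+1, 4+1+1+1+1+1, 3+3+3, 3+3+2+1, 3+3+1+1+1, 3+2+2+2, 3+2+2+1+1, 3+2+1+1+1+1, 3+1+1+1+1+1+1, 2+2+2+2+1, 2+2+2+1+1+1, 2+2+1+1+1+1+1, 2+1+1+1+1+1+1+1, 1+1+1+1+1+1+1+1+1. Count = 29.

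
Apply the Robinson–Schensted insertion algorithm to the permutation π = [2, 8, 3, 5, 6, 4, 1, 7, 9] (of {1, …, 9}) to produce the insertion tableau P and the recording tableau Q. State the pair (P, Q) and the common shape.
P = [1, 3, 4, 6, 7, 9] / [2] / [5] / [8];  Q = [1, 2, 4, 5, 8, 9] / [3] / [6] / [7];  common shape = (6, 1, 1, 1)

Row-insert the values π_1, π_2, … into P one at a time, bumping the leftmost entry strictly greater than the inserted value down to the next row. The recording tableau Q records, in position (i, j), the step at which that cell was added to P.
  Insert 2 (step 1): P = [2];  Q = [1]
  Insert 8 (step 2): P = [2, 8];  Q = [1, 2]
  Insert 3 (step 3): P = [2, 3] / [8];  Q = [1, 2] / [3]
  Insert 5 (step 4): P = [2, 3, 5] / [8];  Q = [1, 2, 4] / [3]
  Insert 6 (step 5): P = [2, 3, 5, 6] / [8];  Q = [1, 2, 4, 5] / [3]
  Insert 4 (step 6): P = [2, 3, 4, 6] / [5] / [8];  Q = [1, 2, 4, 5] / [3] / [6]
  Insert 1 (step 7): P = [1, 3, 4, 6] / [2] / [5] / [8];  Q = [1, 2, 4, 5] / [3] / [6] / [7]
  Insert 7 (step 8): P = [1, 3, 4, 6, 7] / [2] / [5] / [8];  Q = [1, 2, 4, 5, 8] / [3] / [6] / [7]
  Insert 9 (step 9): P = [1, 3, 4, 6, 7, 9] / [2] / [5] / [8];  Q = [1, 2, 4, 5, 8, 9] / [3] / [6] / [7]
Final shape: (6, 1, 1, 1).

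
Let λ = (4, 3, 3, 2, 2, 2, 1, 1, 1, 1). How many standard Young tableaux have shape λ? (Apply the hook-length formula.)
# SYT of shape (4, 3, 3, 2, 2, 2, 1, 1, 1, 1) = 18314100

Hook-length formula: f^λ = n! / Π hook(c), product over all cells c of the Young diagram. For λ = (4, 3, 3, 2, 2, 2, 1, 1, 1, 1), n = 20 boxes. Hook lengths by row (left-to-right, top-to-bottom): [13, 8, 4, 1]; [11, 6, 2]; [10, 5, 1]; [8, 3]; [7, 2]; [6, 1]; [4]; [3]; [2]; [1]. Product of hooks = 132843110400. So f^λ = 20! / 132843110400 = 2432902008176640000 / 132843110400 = 18314100.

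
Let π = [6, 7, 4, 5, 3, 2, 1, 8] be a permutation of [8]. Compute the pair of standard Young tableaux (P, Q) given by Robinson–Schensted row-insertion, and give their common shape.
P = [1, 5, 8] / [2, 7] / [3] / [4] / [6];  Q = [1, 2, 8] / [3, 4] / [5] / [6] / [7];  common shape = (3, 2, 1, 1, 1)

Row-insert the values π_1, π_2, … into P one at a time, bumping the leftmost entry strictly greater than the inserted value down to the next row. The recording tableau Q records, in position (i, j), the step at which that cell was added to P.
  Insert 6 (step 1): P = [6];  Q = [1]
  Insert 7 (step 2): P = [6, 7];  Q = [1, 2]
  Insert 4 (step 3): P = [4, 7] / [6];  Q = [1, 2] / [3]
  Insert 5 (step 4): P = [4, 5] / [6, 7];  Q = [1, 2] / [3, 4]
  Insert 3 (step 5): P = [3, 5] / [4, 7] / [6];  Q = [1, 2] / [3, 4] / [5]
  Insert 2 (step 6): P = [2, 5] / [3, 7] / [4] / [6];  Q = [1, 2] / [3, 4] / [5] / [6]
  Insert 1 (step 7): P = [1, 5] / [2, 7] / [3] / [4] / [6];  Q = [1, 2] / [3, 4] / [5] / [6] / [7]
  Insert 8 (step 8): P = [1, 5, 8] / [2, 7] / [3] / [4] / [6];  Q = [1, 2, 8] / [3, 4] / [5] / [6] / [7]
Final shape: (3, 2, 1, 1, 1).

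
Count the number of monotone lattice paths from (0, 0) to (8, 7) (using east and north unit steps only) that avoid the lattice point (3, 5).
Number of paths = 5259

Total paths from (0, 0) to (8, 7): C(15, 8) = 6435. Paths through (3, 5): (paths (0, 0) → (3, 5)) × (paths (3, 5) → (8, 7)) = C(8, 3) · C(7, 5) = 56 · 21 = 1176. Avoidance count = 6435 − 1176 = 5259.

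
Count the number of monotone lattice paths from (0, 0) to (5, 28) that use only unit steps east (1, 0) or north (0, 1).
Number of paths = 237336

A monotone lattice path from (0, 0) to (5, 28) consists of 5 east steps and 28 north steps in some order, so it is determined by which 5 of the 33 steps are east. The count is C(33, 5) = 237336.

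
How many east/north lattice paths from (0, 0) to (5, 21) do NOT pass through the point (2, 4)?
Number of paths = 48680

Total paths from (0, 0) to (5, 21): C(26, 5) = 65780. Paths through (2, 4): (paths (0, 0) → (2, 4)) × (paths (2, 4) → (5, 21)) = C(6, 2) · C(20, 3) = 15 · 1140 = 17100. Avoidance count = 65780 − 17100 = 48680.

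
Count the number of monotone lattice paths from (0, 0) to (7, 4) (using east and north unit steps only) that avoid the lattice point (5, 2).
Number of paths = 204

Total paths from (0, 0) to (7, 4): C(11, 7) = 330. Paths through (5, 2): (paths (0, 0) → (5, 2)) × (paths (5, 2) → (7, 4)) = C(7, 5) · C(4, 2) = 21 · 6 = 126. Avoidance count = 330 − 126 = 204.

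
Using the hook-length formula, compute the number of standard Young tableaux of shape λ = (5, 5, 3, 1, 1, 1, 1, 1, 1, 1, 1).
# SYT of shape (5, 5, 3, 1, 1, 1, 1, 1, 1, 1, 1) = 38093328

Hook-length formula: f^λ = n! / Π hook(c), product over all cells c of the Young diagram. For λ = (5, 5, 3, 1, 1, 1, 1, 1, 1, 1, 1), n = 21 boxes. Hook lengths by row (left-to-right, top-to-bottom): [15, 6, 5, 3, 2]; [14, 5, 4, 2, 1]; [11, 2, 1]; [8]; [7]; [6]; [5]; [4]; [3]; [2]; [1]. Product of hooks = 1341204480000. So f^λ = 21! / 1341204480000 = 51090942171709440000 / 1341204480000 = 38093328.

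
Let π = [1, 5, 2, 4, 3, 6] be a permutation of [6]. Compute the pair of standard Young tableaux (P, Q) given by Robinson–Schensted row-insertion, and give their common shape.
P = [1, 2, 3, 6] / [4] / [5];  Q = [1, 2, 4, 6] / [3] / [5];  common shape = (4, 1, 1)

Row-insert the values π_1, π_2, … into P one at a time, bumping the leftmost entry strictly greater than the inserted value down to the next row. The recording tableau Q records, in position (i, j), the step at which that cell was added to P.
  Insert 1 (step 1): P = [1];  Q = [1]
  Insert 5 (step 2): P = [1, 5];  Q = [1, 2]
  Insert 2 (step 3): P = [1, 2] / [5];  Q = [1, 2] / [3]
  Insert 4 (step 4): P = [1, 2, 4] / [5];  Q = [1, 2, 4] / [3]
  Insert 3 (step 5): P = [1, 2, 3] / [4] / [5];  Q = [1, 2, 4] / [3] / [5]
  Insert 6 (step 6): P = [1, 2, 3, 6] / [4] / [5];  Q = [1, 2, 4, 6] / [3] / [5]
Final shape: (4, 1, 1).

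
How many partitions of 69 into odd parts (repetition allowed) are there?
p_odd(69) = 27130

Enumerate partitions using only odd parts via the recurrence o(n, m) = o(n, m−2) + o(n−m, m) over odd m, starting from the largest odd part ≤ n. This gives p_odd(69) = 27130. (Euler's theorem: equals the count of distinct-part partitions.)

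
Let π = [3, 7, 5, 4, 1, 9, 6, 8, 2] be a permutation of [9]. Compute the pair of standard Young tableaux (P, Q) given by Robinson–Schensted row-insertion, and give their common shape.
P = [1, 2, 6, 8] / [3, 4] / [5, 9] / [7];  Q = [1, 2, 6, 8] / [3, 7] / [4, 9] / [5];  common shape = (4, 2, 2, 1)

Row-insert the values π_1, π_2, … into P one at a time, bumping the leftmost entry strictly greater than the inserted value down to the next row. The recording tableau Q records, in position (i, j), the step at which that cell was added to P.
  Insert 3 (step 1): P = [3];  Q = [1]
  Insert 7 (step 2): P = [3, 7];  Q = [1, 2]
  Insert 5 (step 3): P = [3, 5] / [7];  Q = [1, 2] / [3]
  Insert 4 (step 4): P = [3, 4] / [5] / [7];  Q = [1, 2] / [3] / [4]
  Insert 1 (step 5): P = [1, 4] / [3] / [5] / [7];  Q = [1, 2] / [3] / [4] / [5]
  Insert 9 (step 6): P = [1, 4, 9] / [3] / [5] / [7];  Q = [1, 2, 6] / [3] / [4] / [5]
  Insert 6 (step 7): P = [1, 4, 6] / [3, 9] / [5] / [7];  Q = [1, 2, 6] / [3, 7] / [4] / [5]
  Insert 8 (step 8): P = [1, 4, 6, 8] / [3, 9] / [5] / [7];  Q = [1, 2, 6, 8] / [3, 7] / [4] / [5]
  Insert 2 (step 9): P = [1, 2, 6, 8] / [3, 4] / [5, 9] / [7];  Q = [1, 2, 6, 8] / [3, 7] / [4, 9] / [5]
Final shape: (4, 2, 2, 1).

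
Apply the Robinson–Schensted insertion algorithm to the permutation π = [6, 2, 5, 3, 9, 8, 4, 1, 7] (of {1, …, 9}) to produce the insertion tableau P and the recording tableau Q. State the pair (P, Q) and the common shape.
P = [1, 3, 4, 7] / [2, 8] / [5, 9] / [6];  Q = [1, 3, 5, 9] / [2, 6] / [4, 7] / [8];  common shape = (4, 2, 2, 1)

Row-insert the values π_1, π_2, … into P one at a time, bumping the leftmost entry strictly greater than the inserted value down to the next row. The recording tableau Q records, in position (i, j), the step at which that cell was added to P.
  Insert 6 (step 1): P = [6];  Q = [1]
  Insert 2 (step 2): P = [2] / [6];  Q = [1] / [2]
  Insert 5 (step 3): P = [2, 5] / [6];  Q = [1, 3] / [2]
  Insert 3 (step 4): P = [2, 3] / [5] / [6];  Q = [1, 3] / [2] / [4]
  Insert 9 (step 5): P = [2, 3, 9] / [5] / [6];  Q = [1, 3, 5] / [2] / [4]
  Insert 8 (step 6): P = [2, 3, 8] / [5, 9] / [6];  Q = [1, 3, 5] / [2, 6] / [4]
  Insert 4 (step 7): P = [2, 3, 4] / [5, 8] / [6, 9];  Q = [1, 3, 5] / [2, 6] / [4, 7]
  Insert 1 (step 8): P = [1, 3, 4] / [2, 8] / [5, 9] / [6];  Q = [1, 3, 5] / [2, 6] / [4, 7] / [8]
  Insert 7 (step 9): P = [1, 3, 4, 7] / [2, 8] / [5, 9] / [6];  Q = [1, 3, 5, 9] / [2, 6] / [4, 7] / [8]
Final shape: (4, 2, 2, 1).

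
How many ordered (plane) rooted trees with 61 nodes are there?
C_60 = 1583850964596120042686772779038896

These ordered rooted trees are counted by the Catalan number C_n = (1/(n + 1)) · C(2n, n). For n = 60: C_60 = (1/61) · C(120, 60) = 96614908840363322603893139521372656/61 = 1583850964596120042686772779038896.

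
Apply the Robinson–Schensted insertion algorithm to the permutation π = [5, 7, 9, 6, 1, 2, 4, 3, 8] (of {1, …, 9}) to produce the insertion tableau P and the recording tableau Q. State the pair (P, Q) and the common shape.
P = [1, 2, 3, 8] / [4, 6, 9] / [5] / [7];  Q = [1, 2, 3, 9] / [4, 6, 7] / [5] / [8];  common shape = (4, 3, 1, 1)

Row-insert the values π_1, π_2, … into P one at a time, bumping the leftmost entry strictly greater than the inserted value down to the next row. The recording tableau Q records, in position (i, j), the step at which that cell was added to P.
  Insert 5 (step 1): P = [5];  Q = [1]
  Insert 7 (step 2): P = [5, 7];  Q = [1, 2]
  Insert 9 (step 3): P = [5, 7, 9];  Q = [1, 2, 3]
  Insert 6 (step 4): P = [5, 6, 9] / [7];  Q = [1, 2, 3] / [4]
  Insert 1 (step 5): P = [1, 6, 9] / [5] / [7];  Q = [1, 2, 3] / [4] / [5]
  Insert 2 (step 6): P = [1, 2, 9] / [5, 6] / [7];  Q = [1, 2, 3] / [4, 6] / [5]
  Insert 4 (step 7): P = [1, 2, 4] / [5, 6, 9] / [7];  Q = [1, 2, 3] / [4, 6, 7] / [5]
  Insert 3 (step 8): P = [1, 2, 3] / [4, 6, 9] / [5] / [7];  Q = [1, 2, 3] / [4, 6, 7] / [5] / [8]
  Insert 8 (step 9): P = [1, 2, 3, 8] / [4, 6, 9] / [5] / [7];  Q = [1, 2, 3, 9] / [4, 6, 7] / [5] / [8]
Final shape: (4, 3, 1, 1).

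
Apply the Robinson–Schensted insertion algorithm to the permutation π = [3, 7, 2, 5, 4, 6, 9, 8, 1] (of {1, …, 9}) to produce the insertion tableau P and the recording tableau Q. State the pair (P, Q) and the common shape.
P = [1, 4, 6, 8] / [2, 5, 9] / [3] / [7];  Q = [1, 2, 6, 7] / [3, 4, 8] / [5] / [9];  common shape = (4, 3, 1, 1)

Row-insert the values π_1, π_2, … into P one at a time, bumping the leftmost entry strictly greater than the inserted value down to the next row. The recording tableau Q records, in position (i, j), the step at which that cell was added to P.
  Insert 3 (step 1): P = [3];  Q = [1]
  Insert 7 (step 2): P = [3, 7];  Q = [1, 2]
  Insert 2 (step 3): P = [2, 7] / [3];  Q = [1, 2] / [3]
  Insert 5 (step 4): P = [2, 5] / [3, 7];  Q = [1, 2] / [3, 4]
  Insert 4 (step 5): P = [2, 4] / [3, 5] / [7];  Q = [1, 2] / [3, 4] / [5]
  Insert 6 (step 6): P = [2, 4, 6] / [3, 5] / [7];  Q = [1, 2, 6] / [3, 4] / [5]
  Insert 9 (step 7): P = [2, 4, 6, 9] / [3, 5] / [7];  Q = [1, 2, 6, 7] / [3, 4] / [5]
  Insert 8 (step 8): P = [2, 4, 6, 8] / [3, 5, 9] / [7];  Q = [1, 2, 6, 7] / [3, 4, 8] / [5]
  Insert 1 (step 9): P = [1, 4, 6, 8] / [2, 5, 9] / [3] / [7];  Q = [1, 2, 6, 7] / [3, 4, 8] / [5] / [9]
Final shape: (4, 3, 1, 1).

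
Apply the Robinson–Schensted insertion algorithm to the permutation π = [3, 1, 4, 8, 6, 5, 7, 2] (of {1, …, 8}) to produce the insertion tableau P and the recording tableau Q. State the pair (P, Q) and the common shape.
P = [1, 2, 5, 7] / [3, 4] / [6] / [8];  Q = [1, 3, 4, 7] / [2, 5] / [6] / [8];  common shape = (4, 2, 1, 1)

Row-insert the values π_1, π_2, … into P one at a time, bumping the leftmost entry strictly greater than the inserted value down to the next row. The recording tableau Q records, in position (i, j), the step at which that cell was added to P.
  Insert 3 (step 1): P = [3];  Q = [1]
  Insert 1 (step 2): P = [1] / [3];  Q = [1] / [2]
  Insert 4 (step 3): P = [1, 4] / [3];  Q = [1, 3] / [2]
  Insert 8 (step 4): P = [1, 4, 8] / [3];  Q = [1, 3, 4] / [2]
  Insert 6 (step 5): P = [1, 4, 6] / [3, 8];  Q = [1, 3, 4] / [2, 5]
  Insert 5 (step 6): P = [1, 4, 5] / [3, 6] / [8];  Q = [1, 3, 4] / [2, 5] / [6]
  Insert 7 (step 7): P = [1, 4, 5, 7] / [3, 6] / [8];  Q = [1, 3, 4, 7] / [2, 5] / [6]
  Insert 2 (step 8): P = [1, 2, 5, 7] / [3, 4] / [6] / [8];  Q = [1, 3, 4, 7] / [2, 5] / [6] / [8]
Final shape: (4, 2, 1, 1).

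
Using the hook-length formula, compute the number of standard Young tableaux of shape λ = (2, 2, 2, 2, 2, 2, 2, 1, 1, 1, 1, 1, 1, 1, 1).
# SYT of shape (2, 2, 2, 2, 2, 2, 2, 1, 1, 1, 1, 1, 1, 1, 1) = 95931

Hook-length formula: f^λ = n! / Π hook(c), product over all cells c of the Young diagram. For λ = (2, 2, 2, 2, 2, 2, 2, 1, 1, 1, 1, 1, 1, 1, 1), n = 22 boxes. Hook lengths by row (left-to-right, top-to-bottom): [16, 7]; [15, 6]; [14, 5]; [13, 4]; [12, 3]; [11, 2]; [10, 1]; [8]; [7]; [6]; [5]; [4]; [3]; [2]; [1]. Product of hooks = 11716762337280000. So f^λ = 22! / 11716762337280000 = 1124000727777607680000 / 11716762337280000 = 95931.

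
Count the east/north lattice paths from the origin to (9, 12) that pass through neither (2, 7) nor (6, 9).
Number of paths = 176118

Inclusion–exclusion. Total paths: C(21, 9) = 293930. Through P₁: C(9, 2)·C(12, 7) = 28512. Through P₂: C(15, 6)·C(6, 3) = 100100. Since P₁ is strictly southwest of P₂, a monotone path through both must visit P₁ then P₂; paths through both = C(9, 2)·C(6, 4)·C(6, 3) = 10800. Avoid both = 293930 − 28512 − 100100 + 10800 = 176118.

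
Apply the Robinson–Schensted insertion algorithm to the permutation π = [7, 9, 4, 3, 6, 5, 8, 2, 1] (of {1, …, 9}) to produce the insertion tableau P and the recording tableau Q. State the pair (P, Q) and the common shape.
P = [1, 5, 8] / [2, 6] / [3, 9] / [4] / [7];  Q = [1, 2, 7] / [3, 5] / [4, 6] / [8] / [9];  common shape = (3, 2, 2, 1, 1)

Row-insert the values π_1, π_2, … into P one at a time, bumping the leftmost entry strictly greater than the inserted value down to the next row. The recording tableau Q records, in position (i, j), the step at which that cell was added to P.
  Insert 7 (step 1): P = [7];  Q = [1]
  Insert 9 (step 2): P = [7, 9];  Q = [1, 2]
  Insert 4 (step 3): P = [4, 9] / [7];  Q = [1, 2] / [3]
  Insert 3 (step 4): P = [3, 9] / [4] / [7];  Q = [1, 2] / [3] / [4]
  Insert 6 (step 5): P = [3, 6] / [4, 9] / [7];  Q = [1, 2] / [3, 5] / [4]
  Insert 5 (step 6): P = [3, 5] / [4, 6] / [7, 9];  Q = [1, 2] / [3, 5] / [4, 6]
  Insert 8 (step 7): P = [3, 5, 8] / [4, 6] / [7, 9];  Q = [1, 2, 7] / [3, 5] / [4, 6]
  Insert 2 (step 8): P = [2, 5, 8] / [3, 6] / [4, 9] / [7];  Q = [1, 2, 7] / [3, 5] / [4, 6] / [8]
  Insert 1 (step 9): P = [1, 5, 8] / [2, 6] / [3, 9] / [4] / [7];  Q = [1, 2, 7] / [3, 5] / [4, 6] / [8] / [9]
Final shape: (3, 2, 2, 1, 1).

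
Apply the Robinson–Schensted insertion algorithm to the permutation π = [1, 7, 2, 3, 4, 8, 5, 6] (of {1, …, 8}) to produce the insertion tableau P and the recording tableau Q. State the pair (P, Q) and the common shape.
P = [1, 2, 3, 4, 5, 6] / [7, 8];  Q = [1, 2, 4, 5, 6, 8] / [3, 7];  common shape = (6, 2)

Row-insert the values π_1, π_2, … into P one at a time, bumping the leftmost entry strictly greater than the inserted value down to the next row. The recording tableau Q records, in position (i, j), the step at which that cell was added to P.
  Insert 1 (step 1): P = [1];  Q = [1]
  Insert 7 (step 2): P = [1, 7];  Q = [1, 2]
  Insert 2 (step 3): P = [1, 2] / [7];  Q = [1, 2] / [3]
  Insert 3 (step 4): P = [1, 2, 3] / [7];  Q = [1, 2, 4] / [3]
  Insert 4 (step 5): P = [1, 2, 3, 4] / [7];  Q = [1, 2, 4, 5] / [3]
  Insert 8 (step 6): P = [1, 2, 3, 4, 8] / [7];  Q = [1, 2, 4, 5, 6] / [3]
  Insert 5 (step 7): P = [1, 2, 3, 4, 5] / [7, 8];  Q = [1, 2, 4, 5, 6] / [3, 7]
  Insert 6 (step 8): P = [1, 2, 3, 4, 5, 6] / [7, 8];  Q = [1, 2, 4, 5, 6, 8] / [3, 7]
Final shape: (6, 2).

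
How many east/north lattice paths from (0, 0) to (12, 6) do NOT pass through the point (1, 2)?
Number of paths = 14469

Total paths from (0, 0) to (12, 6): C(18, 12) = 18564. Paths through (1, 2): (paths (0, 0) → (1, 2)) × (paths (1, 2) → (12, 6)) = C(3, 1) · C(15, 11) = 3 · 1365 = 4095. Avoidance count = 18564 − 4095 = 14469.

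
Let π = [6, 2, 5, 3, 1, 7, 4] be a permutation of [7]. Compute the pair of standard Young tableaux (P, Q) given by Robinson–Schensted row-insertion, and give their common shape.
P = [1, 3, 4] / [2, 7] / [5] / [6];  Q = [1, 3, 6] / [2, 7] / [4] / [5];  common shape = (3, 2, 1, 1)

Row-insert the values π_1, π_2, … into P one at a time, bumping the leftmost entry strictly greater than the inserted value down to the next row. The recording tableau Q records, in position (i, j), the step at which that cell was added to P.
  Insert 6 (step 1): P = [6];  Q = [1]
  Insert 2 (step 2): P = [2] / [6];  Q = [1] / [2]
  Insert 5 (step 3): P = [2, 5] / [6];  Q = [1, 3] / [2]
  Insert 3 (step 4): P = [2, 3] / [5] / [6];  Q = [1, 3] / [2] / [4]
  Insert 1 (step 5): P = [1, 3] / [2] / [5] / [6];  Q = [1, 3] / [2] / [4] / [5]
  Insert 7 (step 6): P = [1, 3, 7] / [2] / [5] / [6];  Q = [1, 3, 6] / [2] / [4] / [5]
  Insert 4 (step 7): P = [1, 3, 4] / [2, 7] / [5] / [6];  Q = [1, 3, 6] / [2, 7] / [4] / [5]
Final shape: (3, 2, 1, 1).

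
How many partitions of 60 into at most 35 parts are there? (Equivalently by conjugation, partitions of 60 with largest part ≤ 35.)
p(60, parts ≤ 35) = 959129

Use the recurrence p(n, m) = p(n, m−1) + p(n−m, m): either the largest part is < m (count p(n, m−1)) or the largest part is exactly m (remove one copy of m, count p(n−m, m)). With p(0, ·) = 1 this gives p(60, parts ≤ 35) = 959129. (By conjugating Young diagrams, this also counts partitions of 60 into at most 35 parts.)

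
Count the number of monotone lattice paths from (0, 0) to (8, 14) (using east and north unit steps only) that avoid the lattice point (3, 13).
Number of paths = 316410

Total paths from (0, 0) to (8, 14): C(22, 8) = 319770. Paths through (3, 13): (paths (0, 0) → (3, 13)) × (paths (3, 13) → (8, 14)) = C(16, 3) · C(6, 5) = 560 · 6 = 3360. Avoidance count = 319770 − 3360 = 316410.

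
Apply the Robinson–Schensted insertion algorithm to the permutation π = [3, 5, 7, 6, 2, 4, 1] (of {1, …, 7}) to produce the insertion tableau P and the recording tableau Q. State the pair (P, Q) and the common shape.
P = [1, 4, 6] / [2, 5] / [3] / [7];  Q = [1, 2, 3] / [4, 6] / [5] / [7];  common shape = (3, 2, 1, 1)

Row-insert the values π_1, π_2, … into P one at a time, bumping the leftmost entry strictly greater than the inserted value down to the next row. The recording tableau Q records, in position (i, j), the step at which that cell was added to P.
  Insert 3 (step 1): P = [3];  Q = [1]
  Insert 5 (step 2): P = [3, 5];  Q = [1, 2]
  Insert 7 (step 3): P = [3, 5, 7];  Q = [1, 2, 3]
  Insert 6 (step 4): P = [3, 5, 6] / [7];  Q = [1, 2, 3] / [4]
  Insert 2 (step 5): P = [2, 5, 6] / [3] / [7];  Q = [1, 2, 3] / [4] / [5]
  Insert 4 (step 6): P = [2, 4, 6] / [3, 5] / [7];  Q = [1, 2, 3] / [4, 6] / [5]
  Insert 1 (step 7): P = [1, 4, 6] / [2, 5] / [3] / [7];  Q = [1, 2, 3] / [4, 6] / [5] / [7]
Final shape: (3, 2, 1, 1).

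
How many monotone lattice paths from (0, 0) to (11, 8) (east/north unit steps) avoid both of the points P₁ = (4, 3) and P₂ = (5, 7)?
Number of paths = 43543

Inclusion–exclusion. Total paths: C(19, 11) = 75582. Through P₁: C(7, 4)·C(12, 7) = 27720. Through P₂: C(12, 5)·C(7, 6) = 5544. Since P₁ is strictly southwest of P₂, a monotone path through both must visit P₁ then P₂; paths through both = C(7, 4)·C(5, 1)·C(7, 6) = 1225. Avoid both = 75582 − 27720 − 5544 + 1225 = 43543.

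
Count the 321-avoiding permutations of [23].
C_23 = 343059613650

These 321-avoiding permutations are counted by the Catalan number C_n = (1/(n + 1)) · C(2n, n). For n = 23: C_23 = (1/24) · C(46, 23) = 8233430727600/24 = 343059613650.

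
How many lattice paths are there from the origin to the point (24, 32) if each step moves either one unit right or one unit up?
Number of paths = 4355031703297275

A monotone lattice path from (0, 0) to (24, 32) consists of 24 east steps and 32 north steps in some order, so it is determined by which 24 of the 56 steps are east. The count is C(56, 24) = 4355031703297275.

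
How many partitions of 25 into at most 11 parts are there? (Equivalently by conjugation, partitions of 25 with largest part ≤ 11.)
p(25, parts ≤ 11) = 1586

Use the recurrence p(n, m) = p(n, m−1) + p(n−m, m): either the largest part is < m (count p(n, m−1)) or the largest part is exactly m (remove one copy of m, count p(n−m, m)). With p(0, ·) = 1 this gives p(25, parts ≤ 11) = 1586. (By conjugating Young diagrams, this also counts partitions of 25 into at most 11 parts.)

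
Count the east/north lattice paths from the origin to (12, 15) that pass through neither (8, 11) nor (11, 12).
Number of paths = 7894120

Inclusion–exclusion. Total paths: C(27, 12) = 17383860. Through P₁: C(19, 8)·C(8, 4) = 5290740. Through P₂: C(23, 11)·C(4, 1) = 5408312. Since P₁ is strictly southwest of P₂, a monotone path through both must visit P₁ then P₂; paths through both = C(19, 8)·C(4, 3)·C(4, 1) = 1209312. Avoid both = 17383860 − 5290740 − 5408312 + 1209312 = 7894120.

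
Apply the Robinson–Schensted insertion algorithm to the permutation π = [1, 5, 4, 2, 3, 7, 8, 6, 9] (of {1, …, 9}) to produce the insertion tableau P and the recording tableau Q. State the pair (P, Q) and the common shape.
P = [1, 2, 3, 6, 8, 9] / [4, 7] / [5];  Q = [1, 2, 5, 6, 7, 9] / [3, 8] / [4];  common shape = (6, 2, 1)

Row-insert the values π_1, π_2, … into P one at a time, bumping the leftmost entry strictly greater than the inserted value down to the next row. The recording tableau Q records, in position (i, j), the step at which that cell was added to P.
  Insert 1 (step 1): P = [1];  Q = [1]
  Insert 5 (step 2): P = [1, 5];  Q = [1, 2]
  Insert 4 (step 3): P = [1, 4] / [5];  Q = [1, 2] / [3]
  Insert 2 (step 4): P = [1, 2] / [4] / [5];  Q = [1, 2] / [3] / [4]
  Insert 3 (step 5): P = [1, 2, 3] / [4] / [5];  Q = [1, 2, 5] / [3] / [4]
  Insert 7 (step 6): P = [1, 2, 3, 7] / [4] / [5];  Q = [1, 2, 5, 6] / [3] / [4]
  Insert 8 (step 7): P = [1, 2, 3, 7, 8] / [4] / [5];  Q = [1, 2, 5, 6, 7] / [3] / [4]
  Insert 6 (step 8): P = [1, 2, 3, 6, 8] / [4, 7] / [5];  Q = [1, 2, 5, 6, 7] / [3, 8] / [4]
  Insert 9 (step 9): P = [1, 2, 3, 6, 8, 9] / [4, 7] / [5];  Q = [1, 2, 5, 6, 7, 9] / [3, 8] / [4]
Final shape: (6, 2, 1).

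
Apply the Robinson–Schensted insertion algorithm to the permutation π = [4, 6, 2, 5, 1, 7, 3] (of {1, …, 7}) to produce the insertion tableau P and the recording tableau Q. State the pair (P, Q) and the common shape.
P = [1, 3, 7] / [2, 5] / [4, 6];  Q = [1, 2, 6] / [3, 4] / [5, 7];  common shape = (3, 2, 2)

Row-insert the values π_1, π_2, … into P one at a time, bumping the leftmost entry strictly greater than the inserted value down to the next row. The recording tableau Q records, in position (i, j), the step at which that cell was added to P.
  Insert 4 (step 1): P = [4];  Q = [1]
  Insert 6 (step 2): P = [4, 6];  Q = [1, 2]
  Insert 2 (step 3): P = [2, 6] / [4];  Q = [1, 2] / [3]
  Insert 5 (step 4): P = [2, 5] / [4, 6];  Q = [1, 2] / [3, 4]
  Insert 1 (step 5): P = [1, 5] / [2, 6] / [4];  Q = [1, 2] / [3, 4] / [5]
  Insert 7 (step 6): P = [1, 5, 7] / [2, 6] / [4];  Q = [1, 2, 6] / [3, 4] / [5]
  Insert 3 (step 7): P = [1, 3, 7] / [2, 5] / [4, 6];  Q = [1, 2, 6] / [3, 4] / [5, 7]
Final shape: (3, 2, 2).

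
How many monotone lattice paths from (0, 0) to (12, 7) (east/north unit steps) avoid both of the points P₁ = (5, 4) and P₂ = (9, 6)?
Number of paths = 22808

Inclusion–exclusion. Total paths: C(19, 12) = 50388. Through P₁: C(9, 5)·C(10, 7) = 15120. Through P₂: C(15, 9)·C(4, 3) = 20020. Since P₁ is strictly southwest of P₂, a monotone path through both must visit P₁ then P₂; paths through both = C(9, 5)·C(6, 4)·C(4, 3) = 7560. Avoid both = 50388 − 15120 − 20020 + 7560 = 22808.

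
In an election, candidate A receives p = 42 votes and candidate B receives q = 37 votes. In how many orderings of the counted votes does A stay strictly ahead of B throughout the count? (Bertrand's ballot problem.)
Strict-lead orderings = 2927962836538397607950

Total orderings of the 79 votes with 42 for A: C(79, 42) = 46261812817306682205610. By the Bertrand ballot formula (Cycle Lemma / reflection principle), the number of orderings in which A is strictly ahead of B throughout is (p − q)/(p + q) · C(p + q, p) = (42 − 37)/(42 + 37) · 46261812817306682205610 = 2927962836538397607950.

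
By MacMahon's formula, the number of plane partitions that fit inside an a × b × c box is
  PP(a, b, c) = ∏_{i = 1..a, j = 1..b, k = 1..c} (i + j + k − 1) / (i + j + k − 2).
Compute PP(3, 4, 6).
PP(3, 4, 6) = 457380

Evaluate the triple product over i = 1..3, j = 1..4, k = 1..6. The factors are (2/1) · (3/2) · (4/3) · (5/4) · (6/5) · (7/6) · (3/2) · (4/3) · … (72 factors total). The numerators and denominators telescope so the product is an integer; carrying out the multiplication exactly gives PP(3, 4, 6) = 457380.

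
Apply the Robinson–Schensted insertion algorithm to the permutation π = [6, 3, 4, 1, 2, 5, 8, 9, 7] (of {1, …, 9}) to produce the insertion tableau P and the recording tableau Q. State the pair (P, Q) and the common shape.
P = [1, 2, 5, 7, 9] / [3, 4, 8] / [6];  Q = [1, 3, 6, 7, 8] / [2, 5, 9] / [4];  common shape = (5, 3, 1)

Row-insert the values π_1, π_2, … into P one at a time, bumping the leftmost entry strictly greater than the inserted value down to the next row. The recording tableau Q records, in position (i, j), the step at which that cell was added to P.
  Insert 6 (step 1): P = [6];  Q = [1]
  Insert 3 (step 2): P = [3] / [6];  Q = [1] / [2]
  Insert 4 (step 3): P = [3, 4] / [6];  Q = [1, 3] / [2]
  Insert 1 (step 4): P = [1, 4] / [3] / [6];  Q = [1, 3] / [2] / [4]
  Insert 2 (step 5): P = [1, 2] / [3, 4] / [6];  Q = [1, 3] / [2, 5] / [4]
  Insert 5 (step 6): P = [1, 2, 5] / [3, 4] / [6];  Q = [1, 3, 6] / [2, 5] / [4]
  Insert 8 (step 7): P = [1, 2, 5, 8] / [3, 4] / [6];  Q = [1, 3, 6, 7] / [2, 5] / [4]
  Insert 9 (step 8): P = [1, 2, 5, 8, 9] / [3, 4] / [6];  Q = [1, 3, 6, 7, 8] / [2, 5] / [4]
  Insert 7 (step 9): P = [1, 2, 5, 7, 9] / [3, 4, 8] / [6];  Q = [1, 3, 6, 7, 8] / [2, 5, 9] / [4]
Final shape: (5, 3, 1).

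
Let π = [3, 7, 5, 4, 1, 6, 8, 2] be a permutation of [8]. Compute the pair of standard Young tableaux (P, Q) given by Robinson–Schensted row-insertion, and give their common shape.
P = [1, 2, 6, 8] / [3, 4] / [5] / [7];  Q = [1, 2, 6, 7] / [3, 8] / [4] / [5];  common shape = (4, 2, 1, 1)

Row-insert the values π_1, π_2, … into P one at a time, bumping the leftmost entry strictly greater than the inserted value down to the next row. The recording tableau Q records, in position (i, j), the step at which that cell was added to P.
  Insert 3 (step 1): P = [3];  Q = [1]
  Insert 7 (step 2): P = [3, 7];  Q = [1, 2]
  Insert 5 (step 3): P = [3, 5] / [7];  Q = [1, 2] / [3]
  Insert 4 (step 4): P = [3, 4] / [5] / [7];  Q = [1, 2] / [3] / [4]
  Insert 1 (step 5): P = [1, 4] / [3] / [5] / [7];  Q = [1, 2] / [3] / [4] / [5]
  Insert 6 (step 6): P = [1, 4, 6] / [3] / [5] / [7];  Q = [1, 2, 6] / [3] / [4] / [5]
  Insert 8 (step 7): P = [1, 4, 6, 8] / [3] / [5] / [7];  Q = [1, 2, 6, 7] / [3] / [4] / [5]
  Insert 2 (step 8): P = [1, 2, 6, 8] / [3, 4] / [5] / [7];  Q = [1, 2, 6, 7] / [3, 8] / [4] / [5]
Final shape: (4, 2, 1, 1).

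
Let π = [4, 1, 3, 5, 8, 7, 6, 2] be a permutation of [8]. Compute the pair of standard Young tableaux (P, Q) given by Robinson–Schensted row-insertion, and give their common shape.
P = [1, 2, 5, 6] / [3, 7] / [4] / [8];  Q = [1, 3, 4, 5] / [2, 6] / [7] / [8];  common shape = (4, 2, 1, 1)

Row-insert the values π_1, π_2, … into P one at a time, bumping the leftmost entry strictly greater than the inserted value down to the next row. The recording tableau Q records, in position (i, j), the step at which that cell was added to P.
  Insert 4 (step 1): P = [4];  Q = [1]
  Insert 1 (step 2): P = [1] / [4];  Q = [1] / [2]
  Insert 3 (step 3): P = [1, 3] / [4];  Q = [1, 3] / [2]
  Insert 5 (step 4): P = [1, 3, 5] / [4];  Q = [1, 3, 4] / [2]
  Insert 8 (step 5): P = [1, 3, 5, 8] / [4];  Q = [1, 3, 4, 5] / [2]
  Insert 7 (step 6): P = [1, 3, 5, 7] / [4, 8];  Q = [1, 3, 4, 5] / [2, 6]
  Insert 6 (step 7): P = [1, 3, 5, 6] / [4, 7] / [8];  Q = [1, 3, 4, 5] / [2, 6] / [7]
  Insert 2 (step 8): P = [1, 2, 5, 6] / [3, 7] / [4] / [8];  Q = [1, 3, 4, 5] / [2, 6] / [7] / [8]
Final shape: (4, 2, 1, 1).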